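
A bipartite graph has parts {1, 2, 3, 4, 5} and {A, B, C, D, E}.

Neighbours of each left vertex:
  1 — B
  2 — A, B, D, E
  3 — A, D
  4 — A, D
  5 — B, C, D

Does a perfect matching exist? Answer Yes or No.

Yes

For example, pair 1–B, 2–E, 3–A, 4–D, 5–C.
Every left vertex is matched, so this is a perfect matching.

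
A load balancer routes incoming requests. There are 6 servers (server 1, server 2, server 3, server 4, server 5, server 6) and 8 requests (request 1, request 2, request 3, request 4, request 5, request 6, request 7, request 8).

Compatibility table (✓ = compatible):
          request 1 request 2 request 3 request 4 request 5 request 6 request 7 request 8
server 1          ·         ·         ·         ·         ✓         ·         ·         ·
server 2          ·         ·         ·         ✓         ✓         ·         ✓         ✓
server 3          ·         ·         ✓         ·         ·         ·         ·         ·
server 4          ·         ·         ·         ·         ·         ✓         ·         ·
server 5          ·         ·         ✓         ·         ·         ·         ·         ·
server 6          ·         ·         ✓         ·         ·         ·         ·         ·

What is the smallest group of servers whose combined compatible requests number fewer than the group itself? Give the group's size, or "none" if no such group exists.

2

Take S = {server 3, server 5}. Its neighbourhood is {request 3}, so |N(S)| = 1 < |S| = 2.
No single vertex violates Hall's condition since each has at least one neighbour, so 2 is the minimum.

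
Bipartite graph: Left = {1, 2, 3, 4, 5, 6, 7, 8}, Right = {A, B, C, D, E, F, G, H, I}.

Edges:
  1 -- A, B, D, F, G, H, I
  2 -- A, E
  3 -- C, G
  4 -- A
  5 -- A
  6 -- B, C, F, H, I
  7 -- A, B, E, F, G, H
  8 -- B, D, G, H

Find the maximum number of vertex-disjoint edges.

For example, pair 1-G, 2-E, 3-C, 4-A, 6-H, 7-F, 8-B.
The set {4, 5} has only 1 neighbour ({A}), so by Hall's theorem at most 7 of the 8 left vertices can be matched.

7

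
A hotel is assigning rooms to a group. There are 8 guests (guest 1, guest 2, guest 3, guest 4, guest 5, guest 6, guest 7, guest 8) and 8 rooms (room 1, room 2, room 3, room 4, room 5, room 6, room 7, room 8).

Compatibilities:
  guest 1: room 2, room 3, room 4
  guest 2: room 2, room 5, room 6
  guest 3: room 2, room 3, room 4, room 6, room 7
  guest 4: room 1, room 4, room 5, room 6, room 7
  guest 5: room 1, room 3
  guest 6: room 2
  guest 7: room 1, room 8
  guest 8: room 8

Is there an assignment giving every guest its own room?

Yes

A valid assignment of size 8: guest 1–room 4, guest 2–room 5, guest 3–room 6, guest 4–room 7, guest 5–room 3, guest 6–room 2, guest 7–room 1, guest 8–room 8.
Every guest is matched, so this is a perfect matching.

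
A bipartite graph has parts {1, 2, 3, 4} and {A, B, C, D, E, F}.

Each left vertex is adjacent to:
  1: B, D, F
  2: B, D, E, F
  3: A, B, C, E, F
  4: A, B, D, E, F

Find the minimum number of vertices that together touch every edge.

{1, 2, 3, 4} is a vertex cover of size 4: every edge has an endpoint in this set.
No smaller cover exists because 1–F, 2–B, 3–E, 4–A is a matching of size 4, and a cover must include an endpoint of each of these disjoint edges (König's theorem).

4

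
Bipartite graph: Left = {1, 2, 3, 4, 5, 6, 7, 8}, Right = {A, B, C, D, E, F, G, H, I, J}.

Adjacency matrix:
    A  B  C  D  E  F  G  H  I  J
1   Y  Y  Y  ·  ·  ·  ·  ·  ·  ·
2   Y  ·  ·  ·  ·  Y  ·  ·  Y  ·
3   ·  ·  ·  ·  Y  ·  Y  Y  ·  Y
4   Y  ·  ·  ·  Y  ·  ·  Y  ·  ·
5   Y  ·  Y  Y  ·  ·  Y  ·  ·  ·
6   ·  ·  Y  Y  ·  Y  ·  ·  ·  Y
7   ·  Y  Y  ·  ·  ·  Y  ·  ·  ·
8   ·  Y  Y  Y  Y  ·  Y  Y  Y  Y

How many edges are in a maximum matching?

8

A valid assignment of size 8: 1-B, 2-I, 3-E, 4-H, 5-D, 6-C, 7-G, 8-J.
All 8 left vertices are matched, so no larger matching exists.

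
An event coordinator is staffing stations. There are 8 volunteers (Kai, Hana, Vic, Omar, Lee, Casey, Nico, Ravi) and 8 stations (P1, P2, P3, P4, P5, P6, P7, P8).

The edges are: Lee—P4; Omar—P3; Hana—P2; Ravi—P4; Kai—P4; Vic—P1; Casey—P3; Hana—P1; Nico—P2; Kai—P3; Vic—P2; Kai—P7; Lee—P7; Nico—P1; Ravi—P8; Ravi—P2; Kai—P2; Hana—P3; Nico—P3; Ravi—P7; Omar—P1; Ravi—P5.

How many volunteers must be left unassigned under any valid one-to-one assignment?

A valid assignment of size 6: Kai-P4, Hana-P3, Vic-P2, Omar-P1, Lee-P7, Ravi-P8.
The set {Hana, Vic, Omar, Casey, Nico} has only 3 neighbours ({P1, P2, P3}), so by Hall's theorem at most 6 of the 8 volunteers can be matched.
That matches 6 of the 8, leaving 2 unmatched; no matching can do better.

2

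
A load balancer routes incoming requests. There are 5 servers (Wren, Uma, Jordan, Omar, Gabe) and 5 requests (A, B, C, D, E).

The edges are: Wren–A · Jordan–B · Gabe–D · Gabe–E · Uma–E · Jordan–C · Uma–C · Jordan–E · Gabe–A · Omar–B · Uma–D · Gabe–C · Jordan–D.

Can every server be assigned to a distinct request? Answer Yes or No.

For example, pair Wren-A, Uma-D, Jordan-C, Omar-B, Gabe-E.
Every server is matched, so this is a perfect matching.

Yes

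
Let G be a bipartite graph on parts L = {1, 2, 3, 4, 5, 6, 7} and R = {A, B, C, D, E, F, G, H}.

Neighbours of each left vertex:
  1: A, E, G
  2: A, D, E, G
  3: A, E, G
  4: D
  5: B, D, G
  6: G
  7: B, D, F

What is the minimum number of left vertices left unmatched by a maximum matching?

1

A valid assignment of size 6: 1-A, 2-E, 3-G, 4-D, 5-B, 7-F.
The set {1, 2, 3, 4, 6} has only 4 neighbours ({A, D, E, G}), so by Hall's theorem at most 6 of the 7 left vertices can be matched.
That matches 6 of the 7, leaving 1 unmatched; no matching can do better.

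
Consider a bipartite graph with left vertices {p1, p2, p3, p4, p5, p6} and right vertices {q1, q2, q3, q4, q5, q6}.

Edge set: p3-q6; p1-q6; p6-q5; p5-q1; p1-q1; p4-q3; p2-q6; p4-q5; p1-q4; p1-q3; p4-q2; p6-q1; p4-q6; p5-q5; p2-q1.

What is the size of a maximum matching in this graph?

One maximum matching: p1-q4, p2-q1, p3-q6, p4-q2, p5-q5.
The set {p2, p3, p5, p6} has only 3 neighbours ({q1, q5, q6}), so by Hall's theorem at most 5 of the 6 left vertices can be matched.

5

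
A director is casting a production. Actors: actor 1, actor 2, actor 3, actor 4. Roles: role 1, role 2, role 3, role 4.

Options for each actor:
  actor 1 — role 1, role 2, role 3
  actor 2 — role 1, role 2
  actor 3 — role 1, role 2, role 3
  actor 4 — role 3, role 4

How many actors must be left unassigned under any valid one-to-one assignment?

0

One maximum matching: actor 1–role 1, actor 2–role 2, actor 3–role 3, actor 4–role 4.
All 4 actors are matched, so no larger matching exists.
That matches 4 of the 4, leaving 0 unmatched; no matching can do better.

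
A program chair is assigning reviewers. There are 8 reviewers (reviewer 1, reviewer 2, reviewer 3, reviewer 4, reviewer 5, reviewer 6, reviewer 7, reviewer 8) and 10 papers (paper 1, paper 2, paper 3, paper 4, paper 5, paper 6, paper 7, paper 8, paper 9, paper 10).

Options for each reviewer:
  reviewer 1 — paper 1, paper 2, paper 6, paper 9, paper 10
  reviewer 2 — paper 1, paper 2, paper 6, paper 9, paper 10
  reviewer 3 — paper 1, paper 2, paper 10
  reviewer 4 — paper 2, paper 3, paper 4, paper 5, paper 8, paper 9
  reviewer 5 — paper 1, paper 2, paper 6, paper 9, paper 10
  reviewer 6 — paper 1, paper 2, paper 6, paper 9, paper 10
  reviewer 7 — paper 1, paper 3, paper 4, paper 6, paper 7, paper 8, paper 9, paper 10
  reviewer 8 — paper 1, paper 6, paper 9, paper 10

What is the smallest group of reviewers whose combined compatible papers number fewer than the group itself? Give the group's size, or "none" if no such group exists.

Take S = {reviewer 1, reviewer 2, reviewer 3, reviewer 5, reviewer 6, reviewer 8}. Its neighbourhood is {paper 1, paper 2, paper 6, paper 9, paper 10}, so |N(S)| = 5 < |S| = 6.
Every subset of size less than 6 has at least as many neighbours as members, so 6 is the minimum.

6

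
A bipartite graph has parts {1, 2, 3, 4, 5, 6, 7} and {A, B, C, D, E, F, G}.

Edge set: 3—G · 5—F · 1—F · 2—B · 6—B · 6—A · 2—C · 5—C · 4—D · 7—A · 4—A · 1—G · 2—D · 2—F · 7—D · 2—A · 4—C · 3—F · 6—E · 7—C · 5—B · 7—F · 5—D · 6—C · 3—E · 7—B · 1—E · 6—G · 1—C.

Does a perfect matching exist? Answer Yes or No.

One maximum matching: 1–C, 2–B, 3–E, 4–D, 5–F, 6–G, 7–A.
Every left vertex is matched, so this is a perfect matching.

Yes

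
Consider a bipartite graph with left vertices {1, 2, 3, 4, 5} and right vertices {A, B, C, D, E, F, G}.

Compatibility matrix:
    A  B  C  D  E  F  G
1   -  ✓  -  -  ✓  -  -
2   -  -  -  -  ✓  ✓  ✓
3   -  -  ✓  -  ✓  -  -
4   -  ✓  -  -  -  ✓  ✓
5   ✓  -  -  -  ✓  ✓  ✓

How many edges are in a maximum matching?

One maximum matching: 1–B, 2–G, 3–C, 4–F, 5–E.
This saturates every left vertex, so 5 is the maximum.

5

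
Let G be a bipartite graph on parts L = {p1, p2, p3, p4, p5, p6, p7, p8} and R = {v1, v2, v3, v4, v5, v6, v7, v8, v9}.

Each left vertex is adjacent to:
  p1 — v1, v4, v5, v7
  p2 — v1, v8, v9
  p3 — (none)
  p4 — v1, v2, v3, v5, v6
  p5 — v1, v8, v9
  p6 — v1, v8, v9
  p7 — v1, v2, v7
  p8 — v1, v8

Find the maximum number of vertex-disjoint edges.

6

One maximum matching: p1-v7, p2-v8, p4-v3, p5-v9, p6-v1, p7-v2.
The set {p2, p3, p5, p6, p8} has only 3 neighbours ({v1, v8, v9}), so by Hall's theorem at most 6 of the 8 left vertices can be matched.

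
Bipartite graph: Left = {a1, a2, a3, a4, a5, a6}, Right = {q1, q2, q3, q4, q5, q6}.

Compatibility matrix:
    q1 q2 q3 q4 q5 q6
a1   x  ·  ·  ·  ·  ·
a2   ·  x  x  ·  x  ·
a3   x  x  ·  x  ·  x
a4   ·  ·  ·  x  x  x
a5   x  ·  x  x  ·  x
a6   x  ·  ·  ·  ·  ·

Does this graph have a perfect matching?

The set {a1, a6} has only 1 neighbour ({q1}), so by Hall's theorem at most 5 of the 6 left vertices can be matched.
Hence no matching covers every left vertex.

No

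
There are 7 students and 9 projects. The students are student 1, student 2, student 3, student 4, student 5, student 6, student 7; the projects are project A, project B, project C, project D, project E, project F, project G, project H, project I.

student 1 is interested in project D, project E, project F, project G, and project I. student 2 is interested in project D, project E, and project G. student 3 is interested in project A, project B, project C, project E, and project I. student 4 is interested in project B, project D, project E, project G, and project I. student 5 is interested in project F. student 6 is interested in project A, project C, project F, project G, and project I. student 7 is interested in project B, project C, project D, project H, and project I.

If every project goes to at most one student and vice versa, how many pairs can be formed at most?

7

One maximum matching: student 1–project I, student 2–project D, student 3–project C, student 4–project E, student 5–project F, student 6–project G, student 7–project H.
All 7 students are matched, so no larger matching exists.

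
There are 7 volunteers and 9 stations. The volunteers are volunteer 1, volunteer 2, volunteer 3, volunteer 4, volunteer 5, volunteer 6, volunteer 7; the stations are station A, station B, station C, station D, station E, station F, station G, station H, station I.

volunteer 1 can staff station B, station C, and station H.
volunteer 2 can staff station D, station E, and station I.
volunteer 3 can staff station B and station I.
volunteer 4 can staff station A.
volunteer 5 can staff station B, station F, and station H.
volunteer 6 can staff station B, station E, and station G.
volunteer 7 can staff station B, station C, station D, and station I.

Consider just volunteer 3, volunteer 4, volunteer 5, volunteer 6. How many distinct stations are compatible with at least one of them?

The union of neighbours of {volunteer 3, volunteer 4, volunteer 5, volunteer 6} is {station A, station B, station E, station F, station G, station H, station I}, which has 7 elements.
Since |N(S)| = 7 ≥ |S| = 4, Hall's condition holds for this subset.

7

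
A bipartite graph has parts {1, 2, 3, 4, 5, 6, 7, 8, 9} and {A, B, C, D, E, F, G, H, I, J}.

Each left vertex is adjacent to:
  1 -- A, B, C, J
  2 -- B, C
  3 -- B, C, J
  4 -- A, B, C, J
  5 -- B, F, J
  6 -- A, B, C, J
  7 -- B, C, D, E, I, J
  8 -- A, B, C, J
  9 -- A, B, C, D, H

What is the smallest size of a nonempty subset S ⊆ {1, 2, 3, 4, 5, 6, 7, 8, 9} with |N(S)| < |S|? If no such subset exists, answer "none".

Take S = {1, 2, 3, 4, 6}. Its neighbourhood is {A, B, C, J}, so |N(S)| = 4 < |S| = 5.
Every subset of size less than 5 has at least as many neighbours as members, so 5 is the minimum.

5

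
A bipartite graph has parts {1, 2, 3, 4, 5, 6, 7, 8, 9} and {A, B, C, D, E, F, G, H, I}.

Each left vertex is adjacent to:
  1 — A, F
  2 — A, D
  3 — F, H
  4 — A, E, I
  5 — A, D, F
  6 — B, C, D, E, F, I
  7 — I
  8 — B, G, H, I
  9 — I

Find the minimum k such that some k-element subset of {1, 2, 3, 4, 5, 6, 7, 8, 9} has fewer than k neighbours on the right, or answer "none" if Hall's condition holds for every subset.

Take S = {7, 9}. Its neighbourhood is {I}, so |N(S)| = 1 < |S| = 2.
No single vertex violates Hall's condition since each has at least one neighbour, so 2 is the minimum.

2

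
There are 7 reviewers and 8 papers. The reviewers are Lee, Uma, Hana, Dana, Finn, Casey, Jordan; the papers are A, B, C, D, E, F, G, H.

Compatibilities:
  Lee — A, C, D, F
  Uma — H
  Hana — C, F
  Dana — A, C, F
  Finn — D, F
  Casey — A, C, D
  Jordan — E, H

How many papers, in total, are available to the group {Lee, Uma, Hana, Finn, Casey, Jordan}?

6

The union of neighbours of {Lee, Uma, Hana, Finn, Casey, Jordan} is {A, C, D, E, F, H}, which has 6 elements.
Since |N(S)| = 6 ≥ |S| = 6, Hall's condition holds for this subset.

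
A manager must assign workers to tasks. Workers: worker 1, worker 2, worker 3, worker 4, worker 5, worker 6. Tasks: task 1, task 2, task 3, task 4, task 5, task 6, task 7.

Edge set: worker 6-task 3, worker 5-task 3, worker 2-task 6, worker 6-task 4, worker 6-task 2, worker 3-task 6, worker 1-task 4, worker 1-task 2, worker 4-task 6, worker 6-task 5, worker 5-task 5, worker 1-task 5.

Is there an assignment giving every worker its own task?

No

The set {worker 2, worker 3, worker 4} has only 1 neighbour ({task 6}), so by Hall's theorem at most 4 of the 6 workers can be matched.
Hence no matching covers every worker.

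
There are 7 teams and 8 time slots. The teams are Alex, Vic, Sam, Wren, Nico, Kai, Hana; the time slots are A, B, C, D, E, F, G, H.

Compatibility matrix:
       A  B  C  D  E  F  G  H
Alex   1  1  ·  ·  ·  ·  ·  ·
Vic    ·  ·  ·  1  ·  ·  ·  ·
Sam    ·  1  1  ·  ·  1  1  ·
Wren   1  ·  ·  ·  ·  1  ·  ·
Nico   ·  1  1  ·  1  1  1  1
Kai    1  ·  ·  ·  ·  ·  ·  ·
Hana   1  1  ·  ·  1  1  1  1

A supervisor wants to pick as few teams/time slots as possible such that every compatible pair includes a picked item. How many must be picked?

7

{Alex, Vic, Sam, Wren, Nico, Kai, Hana} is a vertex cover of size 7: every edge has an endpoint in this set.
No smaller cover exists because Alex–B, Vic–D, Sam–C, Wren–F, Nico–E, Kai–A, Hana–G is a matching of size 7, and a cover must include an endpoint of each of these disjoint edges (König's theorem).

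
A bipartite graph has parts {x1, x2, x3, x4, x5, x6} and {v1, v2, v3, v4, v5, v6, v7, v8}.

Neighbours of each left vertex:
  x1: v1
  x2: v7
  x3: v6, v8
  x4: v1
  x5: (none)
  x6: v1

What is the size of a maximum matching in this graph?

One maximum matching: x1→v1, x2→v7, x3→v6.
The set {x1, x4, x5, x6} has only 1 neighbour ({v1}), so by Hall's theorem at most 3 of the 6 left vertices can be matched.

3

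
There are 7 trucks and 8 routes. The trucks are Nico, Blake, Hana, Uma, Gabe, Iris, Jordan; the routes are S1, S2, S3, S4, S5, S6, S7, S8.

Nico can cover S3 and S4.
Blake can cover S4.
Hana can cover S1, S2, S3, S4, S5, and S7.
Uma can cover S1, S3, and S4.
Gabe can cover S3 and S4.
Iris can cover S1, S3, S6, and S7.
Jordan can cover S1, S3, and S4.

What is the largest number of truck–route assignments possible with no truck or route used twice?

5

A valid assignment of size 5: Nico–S3, Blake–S4, Hana–S2, Uma–S1, Iris–S6.
The set {Nico, Blake, Uma, Gabe, Jordan} has only 3 neighbours ({S1, S3, S4}), so by Hall's theorem at most 5 of the 7 trucks can be matched.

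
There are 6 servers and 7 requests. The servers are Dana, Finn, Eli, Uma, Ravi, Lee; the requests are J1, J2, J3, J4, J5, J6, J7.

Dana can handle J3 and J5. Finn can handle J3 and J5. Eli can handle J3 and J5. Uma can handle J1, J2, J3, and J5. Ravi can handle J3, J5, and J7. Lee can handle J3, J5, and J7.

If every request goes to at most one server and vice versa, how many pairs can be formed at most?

4

A valid assignment of size 4: Dana–J5, Finn–J3, Uma–J1, Ravi–J7.
The set {Dana, Finn, Eli, Ravi, Lee} has only 3 neighbours ({J3, J5, J7}), so by Hall's theorem at most 4 of the 6 servers can be matched.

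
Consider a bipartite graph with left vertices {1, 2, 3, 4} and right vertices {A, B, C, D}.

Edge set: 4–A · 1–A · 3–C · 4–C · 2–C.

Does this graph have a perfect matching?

The set {1, 2, 3, 4} has only 2 neighbours ({A, C}), so by Hall's theorem at most 2 of the 4 left vertices can be matched.
Hence no matching covers every left vertex.

No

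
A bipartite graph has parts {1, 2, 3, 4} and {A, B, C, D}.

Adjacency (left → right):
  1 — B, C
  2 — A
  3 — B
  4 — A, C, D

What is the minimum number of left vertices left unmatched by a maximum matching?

0

For example, pair 1-C, 2-A, 3-B, 4-D.
All 4 left vertices are matched, so no larger matching exists.
That matches 4 of the 4, leaving 0 unmatched; no matching can do better.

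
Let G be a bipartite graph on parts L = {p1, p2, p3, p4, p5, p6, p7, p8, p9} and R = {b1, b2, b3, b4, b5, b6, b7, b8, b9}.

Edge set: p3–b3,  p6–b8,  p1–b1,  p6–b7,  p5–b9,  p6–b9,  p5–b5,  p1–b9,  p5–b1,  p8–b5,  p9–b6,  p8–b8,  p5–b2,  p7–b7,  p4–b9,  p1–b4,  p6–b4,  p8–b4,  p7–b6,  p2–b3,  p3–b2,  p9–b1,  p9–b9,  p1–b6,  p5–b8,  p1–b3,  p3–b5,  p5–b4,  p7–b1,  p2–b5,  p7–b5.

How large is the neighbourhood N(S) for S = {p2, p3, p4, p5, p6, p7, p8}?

The union of neighbours of {p2, p3, p4, p5, p6, p7, p8} is {b1, b2, b3, b4, b5, b6, b7, b8, b9}, which has 9 elements.
Since |N(S)| = 9 ≥ |S| = 7, Hall's condition holds for this subset.

9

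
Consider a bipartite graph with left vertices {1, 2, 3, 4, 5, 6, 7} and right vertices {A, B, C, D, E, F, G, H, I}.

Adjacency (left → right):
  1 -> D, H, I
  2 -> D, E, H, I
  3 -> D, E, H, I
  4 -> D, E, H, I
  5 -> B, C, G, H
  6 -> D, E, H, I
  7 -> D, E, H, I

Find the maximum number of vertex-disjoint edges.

5

A valid assignment of size 5: 1-I, 2-H, 3-D, 4-E, 5-B.
The set {1, 2, 3, 4, 6, 7} has only 4 neighbours ({D, E, H, I}), so by Hall's theorem at most 5 of the 7 left vertices can be matched.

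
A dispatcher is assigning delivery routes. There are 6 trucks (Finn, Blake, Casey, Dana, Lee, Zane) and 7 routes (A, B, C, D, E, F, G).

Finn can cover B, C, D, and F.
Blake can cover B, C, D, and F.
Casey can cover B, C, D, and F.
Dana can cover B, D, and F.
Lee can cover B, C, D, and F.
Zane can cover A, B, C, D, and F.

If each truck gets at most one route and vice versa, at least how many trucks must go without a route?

For example, pair Finn-D, Blake-C, Casey-F, Dana-B, Zane-A.
The set {Finn, Blake, Casey, Dana, Lee} has only 4 neighbours ({B, C, D, F}), so by Hall's theorem at most 5 of the 6 trucks can be matched.
That matches 5 of the 6, leaving 1 unmatched; no matching can do better.

1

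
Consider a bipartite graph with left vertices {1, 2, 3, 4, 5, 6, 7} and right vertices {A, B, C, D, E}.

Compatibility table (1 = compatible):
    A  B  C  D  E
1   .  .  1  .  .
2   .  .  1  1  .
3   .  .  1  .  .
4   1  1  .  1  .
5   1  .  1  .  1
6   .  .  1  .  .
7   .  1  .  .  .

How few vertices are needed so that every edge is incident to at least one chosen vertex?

A maximum matching has 5 edges (e.g. 1–C, 2–D, 4–A, 5–E, 7–B).
By König's theorem the minimum vertex cover has the same size. One such cover is {2, 4, 5, 7, C}.

5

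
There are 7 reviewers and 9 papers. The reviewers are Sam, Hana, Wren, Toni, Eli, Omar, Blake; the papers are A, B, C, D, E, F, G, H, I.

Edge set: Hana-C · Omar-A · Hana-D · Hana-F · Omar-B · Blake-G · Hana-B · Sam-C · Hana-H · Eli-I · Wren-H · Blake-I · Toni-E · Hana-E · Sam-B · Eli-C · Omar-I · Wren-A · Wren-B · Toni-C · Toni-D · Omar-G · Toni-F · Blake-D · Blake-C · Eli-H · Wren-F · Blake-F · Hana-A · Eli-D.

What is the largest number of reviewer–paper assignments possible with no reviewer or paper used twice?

7

For example, pair Sam–B, Hana–A, Wren–F, Toni–E, Eli–C, Omar–I, Blake–G.
All 7 reviewers are matched, so no larger matching exists.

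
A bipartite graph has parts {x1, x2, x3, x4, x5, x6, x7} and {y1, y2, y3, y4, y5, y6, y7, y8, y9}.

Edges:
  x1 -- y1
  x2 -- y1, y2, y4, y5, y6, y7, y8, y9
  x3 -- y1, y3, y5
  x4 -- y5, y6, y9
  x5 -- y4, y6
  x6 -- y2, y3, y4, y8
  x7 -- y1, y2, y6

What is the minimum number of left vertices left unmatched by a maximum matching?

For example, pair x1→y1, x2→y7, x3→y5, x4→y6, x5→y4, x6→y3, x7→y2.
All 7 left vertices are matched, so no larger matching exists.
That matches 7 of the 7, leaving 0 unmatched; no matching can do better.

0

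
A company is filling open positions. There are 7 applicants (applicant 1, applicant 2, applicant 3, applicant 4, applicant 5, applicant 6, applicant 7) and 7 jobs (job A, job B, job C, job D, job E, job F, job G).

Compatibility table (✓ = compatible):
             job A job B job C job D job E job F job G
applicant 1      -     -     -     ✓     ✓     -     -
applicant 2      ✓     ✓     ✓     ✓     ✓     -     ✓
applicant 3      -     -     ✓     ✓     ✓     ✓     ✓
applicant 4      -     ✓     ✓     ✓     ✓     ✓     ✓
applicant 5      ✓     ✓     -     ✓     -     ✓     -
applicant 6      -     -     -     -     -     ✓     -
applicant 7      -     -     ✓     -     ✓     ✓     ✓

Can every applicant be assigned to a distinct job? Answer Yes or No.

A valid assignment of size 7: applicant 1-job E, applicant 2-job C, applicant 3-job D, applicant 4-job B, applicant 5-job A, applicant 6-job F, applicant 7-job G.
All 7 applicants are covered.

Yes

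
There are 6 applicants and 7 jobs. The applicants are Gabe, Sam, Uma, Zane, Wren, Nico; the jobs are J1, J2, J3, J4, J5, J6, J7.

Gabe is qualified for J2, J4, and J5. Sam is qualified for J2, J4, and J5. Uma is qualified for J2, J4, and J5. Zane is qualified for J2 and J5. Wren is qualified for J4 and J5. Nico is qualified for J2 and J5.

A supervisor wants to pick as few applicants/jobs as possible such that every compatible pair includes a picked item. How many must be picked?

3

The 3 edges Gabe–J4, Sam–J2, Uma–J5 form a matching, so any vertex cover needs at least 3 vertices (one per matched edge).
Conversely {J2, J4, J5} meets every edge and has exactly 3 vertices, so 3 is optimal.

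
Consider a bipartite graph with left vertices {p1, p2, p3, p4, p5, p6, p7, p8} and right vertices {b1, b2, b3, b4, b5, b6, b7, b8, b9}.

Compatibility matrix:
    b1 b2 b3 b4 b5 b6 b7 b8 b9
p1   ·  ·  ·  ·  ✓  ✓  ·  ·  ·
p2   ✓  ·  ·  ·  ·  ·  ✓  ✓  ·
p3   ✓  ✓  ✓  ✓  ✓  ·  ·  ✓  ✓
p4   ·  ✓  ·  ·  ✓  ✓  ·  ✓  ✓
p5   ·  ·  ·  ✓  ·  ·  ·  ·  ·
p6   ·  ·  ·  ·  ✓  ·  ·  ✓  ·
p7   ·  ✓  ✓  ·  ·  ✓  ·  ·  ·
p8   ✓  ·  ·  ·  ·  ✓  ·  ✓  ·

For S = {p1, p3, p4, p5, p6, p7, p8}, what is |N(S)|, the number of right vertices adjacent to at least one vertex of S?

The union of neighbours of {p1, p3, p4, p5, p6, p7, p8} is {b1, b2, b3, b4, b5, b6, b8, b9}, which has 8 elements.
Since |N(S)| = 8 ≥ |S| = 7, Hall's condition holds for this subset.

8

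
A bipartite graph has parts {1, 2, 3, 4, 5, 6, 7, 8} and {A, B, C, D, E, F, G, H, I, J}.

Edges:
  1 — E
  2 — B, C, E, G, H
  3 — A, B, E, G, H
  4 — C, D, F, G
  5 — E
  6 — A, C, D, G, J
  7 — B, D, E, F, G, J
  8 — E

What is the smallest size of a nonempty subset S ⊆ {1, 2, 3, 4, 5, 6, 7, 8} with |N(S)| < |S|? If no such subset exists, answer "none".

2

Take S = {1, 5}. Its neighbourhood is {E}, so |N(S)| = 1 < |S| = 2.
No single vertex violates Hall's condition since each has at least one neighbour, so 2 is the minimum.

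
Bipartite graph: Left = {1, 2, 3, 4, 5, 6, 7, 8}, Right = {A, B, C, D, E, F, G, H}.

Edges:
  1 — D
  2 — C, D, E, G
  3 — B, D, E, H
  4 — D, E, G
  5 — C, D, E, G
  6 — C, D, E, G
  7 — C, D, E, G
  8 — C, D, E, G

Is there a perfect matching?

No

The set {1, 2, 4, 5, 6, 7, 8} has only 4 neighbours ({C, D, E, G}), so by Hall's theorem at most 5 of the 8 left vertices can be matched.
Hence no matching covers every left vertex.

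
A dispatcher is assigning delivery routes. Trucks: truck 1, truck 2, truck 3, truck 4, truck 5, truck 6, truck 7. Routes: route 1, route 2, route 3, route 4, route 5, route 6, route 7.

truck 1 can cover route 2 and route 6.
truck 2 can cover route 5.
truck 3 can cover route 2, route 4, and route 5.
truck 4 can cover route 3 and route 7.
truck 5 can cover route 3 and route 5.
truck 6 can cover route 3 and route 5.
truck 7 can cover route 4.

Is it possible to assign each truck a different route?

No

The set {truck 2, truck 5, truck 6} has only 2 neighbours ({route 3, route 5}), so by Hall's theorem at most 6 of the 7 trucks can be matched.
Hence no matching covers every truck.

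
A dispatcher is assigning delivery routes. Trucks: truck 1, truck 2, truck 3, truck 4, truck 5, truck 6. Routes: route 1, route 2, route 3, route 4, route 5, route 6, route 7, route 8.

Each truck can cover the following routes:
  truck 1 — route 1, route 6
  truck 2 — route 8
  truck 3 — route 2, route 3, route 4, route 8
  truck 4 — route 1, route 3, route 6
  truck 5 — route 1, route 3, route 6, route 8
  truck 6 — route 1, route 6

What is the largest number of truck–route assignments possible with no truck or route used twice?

One maximum matching: truck 1-route 1, truck 2-route 8, truck 3-route 2, truck 4-route 3, truck 5-route 6.
The set {truck 1, truck 2, truck 4, truck 5, truck 6} has only 4 neighbours ({route 1, route 3, route 6, route 8}), so by Hall's theorem at most 5 of the 6 trucks can be matched.

5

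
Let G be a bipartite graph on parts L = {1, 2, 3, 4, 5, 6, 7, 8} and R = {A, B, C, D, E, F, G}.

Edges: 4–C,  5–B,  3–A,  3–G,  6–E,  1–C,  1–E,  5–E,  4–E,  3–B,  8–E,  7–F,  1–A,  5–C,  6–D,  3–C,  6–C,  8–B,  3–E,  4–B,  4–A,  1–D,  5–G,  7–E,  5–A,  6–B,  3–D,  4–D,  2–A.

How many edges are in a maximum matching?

A valid assignment of size 7: 1→D, 2→A, 3→G, 4→E, 5→C, 6→B, 7→F.
The set {1, 2, 3, 4, 5, 6, 8} has only 6 neighbours ({A, B, C, D, E, G}), so by Hall's theorem at most 7 of the 8 left vertices can be matched.

7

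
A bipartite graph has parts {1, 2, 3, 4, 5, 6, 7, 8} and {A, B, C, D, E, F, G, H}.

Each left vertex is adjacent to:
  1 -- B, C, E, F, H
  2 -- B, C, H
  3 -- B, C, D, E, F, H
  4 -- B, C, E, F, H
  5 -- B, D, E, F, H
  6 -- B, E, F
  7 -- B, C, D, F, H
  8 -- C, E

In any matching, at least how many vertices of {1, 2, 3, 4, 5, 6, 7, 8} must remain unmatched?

2

A valid assignment of size 6: 1–F, 2–C, 3–E, 4–H, 5–D, 6–B.
The set {1, 2, 3, 4, 5, 6, 7, 8} has only 6 neighbours ({B, C, D, E, F, H}), so by Hall's theorem at most 6 of the 8 left vertices can be matched.
That matches 6 of the 8, leaving 2 unmatched; no matching can do better.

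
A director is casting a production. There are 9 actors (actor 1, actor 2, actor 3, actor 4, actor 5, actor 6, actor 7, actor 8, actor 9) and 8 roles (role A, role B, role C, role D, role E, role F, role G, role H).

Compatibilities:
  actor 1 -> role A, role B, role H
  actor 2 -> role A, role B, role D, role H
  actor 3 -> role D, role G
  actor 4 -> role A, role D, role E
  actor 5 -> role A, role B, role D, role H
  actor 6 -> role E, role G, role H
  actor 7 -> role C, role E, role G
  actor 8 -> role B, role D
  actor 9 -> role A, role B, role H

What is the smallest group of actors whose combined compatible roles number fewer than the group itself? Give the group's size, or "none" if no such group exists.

5

Take S = {actor 1, actor 2, actor 5, actor 8, actor 9}. Its neighbourhood is {role A, role B, role D, role H}, so |N(S)| = 4 < |S| = 5.
Every subset of size less than 5 has at least as many neighbours as members, so 5 is the minimum.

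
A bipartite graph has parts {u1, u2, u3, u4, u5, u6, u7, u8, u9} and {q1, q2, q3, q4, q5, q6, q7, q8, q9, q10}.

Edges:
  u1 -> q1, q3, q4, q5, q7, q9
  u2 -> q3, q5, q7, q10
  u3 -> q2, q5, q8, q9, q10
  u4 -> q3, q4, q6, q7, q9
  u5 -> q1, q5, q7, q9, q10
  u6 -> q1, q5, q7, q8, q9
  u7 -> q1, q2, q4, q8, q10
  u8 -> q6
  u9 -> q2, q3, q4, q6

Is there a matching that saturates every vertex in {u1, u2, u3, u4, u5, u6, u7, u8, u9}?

A valid assignment of size 9: u1–q7, u2–q10, u3–q9, u4–q4, u5–q1, u6–q5, u7–q8, u8–q6, u9–q2.
Every left vertex is matched, so this matching saturates all of them.

Yes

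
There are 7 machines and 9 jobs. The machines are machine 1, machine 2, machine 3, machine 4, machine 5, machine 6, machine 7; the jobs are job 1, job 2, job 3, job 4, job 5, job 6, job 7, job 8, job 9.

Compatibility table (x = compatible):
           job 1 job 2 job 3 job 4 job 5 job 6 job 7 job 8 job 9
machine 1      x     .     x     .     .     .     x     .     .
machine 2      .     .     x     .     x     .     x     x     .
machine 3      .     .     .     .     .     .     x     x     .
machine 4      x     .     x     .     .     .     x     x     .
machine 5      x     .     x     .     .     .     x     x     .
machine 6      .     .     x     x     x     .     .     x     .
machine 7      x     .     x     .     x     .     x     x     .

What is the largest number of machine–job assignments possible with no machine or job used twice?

6

For example, pair machine 1-job 7, machine 2-job 5, machine 3-job 8, machine 4-job 1, machine 5-job 3, machine 6-job 4.
The set {machine 1, machine 2, machine 3, machine 4, machine 5, machine 7} has only 5 neighbours ({job 1, job 3, job 5, job 7, job 8}), so by Hall's theorem at most 6 of the 7 machines can be matched.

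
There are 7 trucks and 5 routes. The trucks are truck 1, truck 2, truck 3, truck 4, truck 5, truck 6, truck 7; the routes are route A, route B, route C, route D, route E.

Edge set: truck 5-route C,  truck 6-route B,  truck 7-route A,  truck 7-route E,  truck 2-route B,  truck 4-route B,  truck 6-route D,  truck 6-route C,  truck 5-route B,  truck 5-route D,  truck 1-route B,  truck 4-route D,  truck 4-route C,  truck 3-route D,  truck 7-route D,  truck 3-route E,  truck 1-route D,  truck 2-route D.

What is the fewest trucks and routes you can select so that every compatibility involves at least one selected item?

5

{truck 3, truck 7, route B, route C, route D} is a vertex cover of size 5: every edge has an endpoint in this set.
No smaller cover exists because truck 1–route D, truck 2–route B, truck 3–route E, truck 4–route C, truck 7–route A is a matching of size 5, and a cover must include an endpoint of each of these disjoint edges (König's theorem).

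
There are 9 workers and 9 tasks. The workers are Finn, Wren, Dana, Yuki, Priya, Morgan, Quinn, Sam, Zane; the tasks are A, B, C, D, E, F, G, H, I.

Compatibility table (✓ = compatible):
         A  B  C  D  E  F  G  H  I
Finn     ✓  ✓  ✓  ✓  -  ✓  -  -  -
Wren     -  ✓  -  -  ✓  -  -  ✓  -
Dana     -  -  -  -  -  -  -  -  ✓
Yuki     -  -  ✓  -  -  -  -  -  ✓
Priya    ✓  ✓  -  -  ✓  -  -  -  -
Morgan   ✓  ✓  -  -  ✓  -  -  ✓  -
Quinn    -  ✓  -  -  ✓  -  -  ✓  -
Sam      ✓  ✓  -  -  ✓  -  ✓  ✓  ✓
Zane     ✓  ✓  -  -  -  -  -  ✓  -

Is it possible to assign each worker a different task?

The set {Wren, Priya, Morgan, Quinn, Zane} has only 4 neighbours ({A, B, E, H}), so by Hall's theorem at most 8 of the 9 workers can be matched.
Hence no matching covers every worker.

No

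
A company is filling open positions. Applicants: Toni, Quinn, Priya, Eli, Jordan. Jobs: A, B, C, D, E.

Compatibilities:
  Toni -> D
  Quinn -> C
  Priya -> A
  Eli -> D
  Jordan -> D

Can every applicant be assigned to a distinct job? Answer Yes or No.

The set {Toni, Eli, Jordan} has only 1 neighbour ({D}), so by Hall's theorem at most 3 of the 5 applicants can be matched.
Hence no matching covers every applicant.

No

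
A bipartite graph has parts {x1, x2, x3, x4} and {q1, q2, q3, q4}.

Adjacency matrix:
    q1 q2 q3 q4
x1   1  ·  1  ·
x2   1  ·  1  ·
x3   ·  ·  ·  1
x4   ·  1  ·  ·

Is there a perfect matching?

Yes

One maximum matching: x1–q1, x2–q3, x3–q4, x4–q2.
All 4 left vertices are covered.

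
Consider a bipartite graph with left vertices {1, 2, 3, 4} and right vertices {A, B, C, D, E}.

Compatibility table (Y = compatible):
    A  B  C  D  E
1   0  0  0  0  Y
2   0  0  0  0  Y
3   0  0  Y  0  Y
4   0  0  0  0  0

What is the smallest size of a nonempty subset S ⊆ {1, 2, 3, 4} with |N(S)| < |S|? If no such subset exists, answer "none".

1

Take S = {4}. Its neighbourhood is {}, so |N(S)| = 0 < |S| = 1.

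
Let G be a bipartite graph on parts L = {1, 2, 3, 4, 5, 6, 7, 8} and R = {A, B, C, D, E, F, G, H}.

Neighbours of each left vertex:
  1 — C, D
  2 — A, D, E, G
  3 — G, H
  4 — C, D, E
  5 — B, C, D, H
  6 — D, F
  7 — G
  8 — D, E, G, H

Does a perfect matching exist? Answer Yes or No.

A valid assignment of size 8: 1→D, 2→A, 3→H, 4→C, 5→B, 6→F, 7→G, 8→E.
Every left vertex is matched, so this is a perfect matching.

Yes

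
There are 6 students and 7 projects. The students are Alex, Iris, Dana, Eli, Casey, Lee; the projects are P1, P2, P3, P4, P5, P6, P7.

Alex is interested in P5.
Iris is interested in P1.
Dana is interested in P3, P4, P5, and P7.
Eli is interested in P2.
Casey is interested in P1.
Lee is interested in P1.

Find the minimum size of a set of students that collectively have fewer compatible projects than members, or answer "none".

2

Take S = {Iris, Casey}. Its neighbourhood is {P1}, so |N(S)| = 1 < |S| = 2.
No single vertex violates Hall's condition since each has at least one neighbour, so 2 is the minimum.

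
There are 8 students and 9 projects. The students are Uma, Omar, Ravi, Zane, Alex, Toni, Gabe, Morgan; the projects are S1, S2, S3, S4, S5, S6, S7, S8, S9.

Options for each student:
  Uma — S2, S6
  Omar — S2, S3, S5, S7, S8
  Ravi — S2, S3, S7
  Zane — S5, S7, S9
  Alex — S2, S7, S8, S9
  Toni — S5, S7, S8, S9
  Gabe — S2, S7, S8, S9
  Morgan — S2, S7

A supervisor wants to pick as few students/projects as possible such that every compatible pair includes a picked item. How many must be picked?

7

The 7 edges Uma–S6, Omar–S5, Ravi–S3, Zane–S9, Alex–S8, Toni–S7, Gabe–S2 form a matching, so any vertex cover needs at least 7 vertices (one per matched edge).
Conversely {Uma, S2, S3, S5, S7, S8, S9} meets every edge and has exactly 7 vertices, so 7 is optimal.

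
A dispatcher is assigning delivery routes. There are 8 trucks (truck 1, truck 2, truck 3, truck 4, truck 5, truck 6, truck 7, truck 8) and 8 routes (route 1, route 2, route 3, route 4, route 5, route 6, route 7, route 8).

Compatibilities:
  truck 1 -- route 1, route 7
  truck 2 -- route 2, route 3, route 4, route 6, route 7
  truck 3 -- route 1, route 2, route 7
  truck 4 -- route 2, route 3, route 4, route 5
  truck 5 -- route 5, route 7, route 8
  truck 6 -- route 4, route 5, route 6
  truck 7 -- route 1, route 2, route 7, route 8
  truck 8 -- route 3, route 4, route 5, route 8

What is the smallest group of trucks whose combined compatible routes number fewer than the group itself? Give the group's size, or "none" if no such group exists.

A matching saturating every truck exists, for instance truck 1→route 1, truck 2→route 3, truck 3→route 7, truck 4→route 2, truck 5→route 5, truck 6→route 6, truck 7→route 8, truck 8→route 4.
By Hall's marriage theorem, this means |N(S)| ≥ |S| for every subset S, so no violating subset exists.

none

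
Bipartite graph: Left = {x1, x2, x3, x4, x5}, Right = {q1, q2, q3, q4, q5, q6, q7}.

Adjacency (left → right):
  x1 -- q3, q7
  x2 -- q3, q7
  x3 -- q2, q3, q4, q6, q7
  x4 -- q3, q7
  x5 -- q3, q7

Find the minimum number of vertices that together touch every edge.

3

A maximum matching has 3 edges (e.g. x1–q3, x2–q7, x3–q6).
By König's theorem the minimum vertex cover has the same size. One such cover is {x3, q3, q7}.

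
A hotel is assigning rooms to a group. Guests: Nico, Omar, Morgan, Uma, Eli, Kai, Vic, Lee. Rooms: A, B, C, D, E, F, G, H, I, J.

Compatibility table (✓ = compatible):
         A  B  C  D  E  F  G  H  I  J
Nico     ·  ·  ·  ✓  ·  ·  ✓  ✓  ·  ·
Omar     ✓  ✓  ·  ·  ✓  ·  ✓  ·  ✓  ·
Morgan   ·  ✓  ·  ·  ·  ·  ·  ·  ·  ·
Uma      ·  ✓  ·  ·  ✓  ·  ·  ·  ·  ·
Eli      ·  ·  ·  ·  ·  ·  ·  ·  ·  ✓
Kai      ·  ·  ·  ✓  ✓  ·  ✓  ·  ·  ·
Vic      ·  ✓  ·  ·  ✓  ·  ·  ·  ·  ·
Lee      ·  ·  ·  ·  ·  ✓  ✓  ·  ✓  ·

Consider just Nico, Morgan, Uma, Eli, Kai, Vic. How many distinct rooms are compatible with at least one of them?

6

The union of neighbours of {Nico, Morgan, Uma, Eli, Kai, Vic} is {B, D, E, G, H, J}, which has 6 elements.
Since |N(S)| = 6 ≥ |S| = 6, Hall's condition holds for this subset.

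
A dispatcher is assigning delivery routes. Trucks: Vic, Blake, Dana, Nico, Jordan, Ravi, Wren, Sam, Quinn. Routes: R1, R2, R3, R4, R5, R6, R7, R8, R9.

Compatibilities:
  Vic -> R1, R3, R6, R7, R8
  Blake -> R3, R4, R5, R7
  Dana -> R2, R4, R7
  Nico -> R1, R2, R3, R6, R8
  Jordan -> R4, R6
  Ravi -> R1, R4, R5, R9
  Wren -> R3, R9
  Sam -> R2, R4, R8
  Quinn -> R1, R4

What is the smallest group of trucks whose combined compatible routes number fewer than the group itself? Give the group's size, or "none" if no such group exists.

A matching saturating every truck exists, for instance Vic→R1, Blake→R5, Dana→R7, Nico→R2, Jordan→R6, Ravi→R9, Wren→R3, Sam→R8, Quinn→R4.
By Hall's marriage theorem, this means |N(S)| ≥ |S| for every subset S, so no violating subset exists.

none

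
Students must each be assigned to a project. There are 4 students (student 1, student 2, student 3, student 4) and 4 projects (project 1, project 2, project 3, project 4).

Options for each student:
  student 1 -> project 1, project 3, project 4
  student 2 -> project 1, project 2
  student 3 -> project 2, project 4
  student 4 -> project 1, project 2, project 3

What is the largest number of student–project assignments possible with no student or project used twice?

4

One maximum matching: student 1-project 3, student 2-project 2, student 3-project 4, student 4-project 1.
All 4 students are matched, so no larger matching exists.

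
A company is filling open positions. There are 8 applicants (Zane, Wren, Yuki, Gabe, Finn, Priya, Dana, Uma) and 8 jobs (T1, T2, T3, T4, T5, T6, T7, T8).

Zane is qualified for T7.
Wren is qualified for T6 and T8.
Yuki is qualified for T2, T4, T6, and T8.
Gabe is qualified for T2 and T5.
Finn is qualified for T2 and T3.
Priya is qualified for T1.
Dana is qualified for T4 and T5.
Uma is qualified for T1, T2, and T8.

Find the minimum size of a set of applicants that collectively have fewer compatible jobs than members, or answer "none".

A matching saturating every applicant exists, for instance Zane→T7, Wren→T6, Yuki→T8, Gabe→T5, Finn→T3, Priya→T1, Dana→T4, Uma→T2.
By Hall's marriage theorem, this means |N(S)| ≥ |S| for every subset S, so no violating subset exists.

none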